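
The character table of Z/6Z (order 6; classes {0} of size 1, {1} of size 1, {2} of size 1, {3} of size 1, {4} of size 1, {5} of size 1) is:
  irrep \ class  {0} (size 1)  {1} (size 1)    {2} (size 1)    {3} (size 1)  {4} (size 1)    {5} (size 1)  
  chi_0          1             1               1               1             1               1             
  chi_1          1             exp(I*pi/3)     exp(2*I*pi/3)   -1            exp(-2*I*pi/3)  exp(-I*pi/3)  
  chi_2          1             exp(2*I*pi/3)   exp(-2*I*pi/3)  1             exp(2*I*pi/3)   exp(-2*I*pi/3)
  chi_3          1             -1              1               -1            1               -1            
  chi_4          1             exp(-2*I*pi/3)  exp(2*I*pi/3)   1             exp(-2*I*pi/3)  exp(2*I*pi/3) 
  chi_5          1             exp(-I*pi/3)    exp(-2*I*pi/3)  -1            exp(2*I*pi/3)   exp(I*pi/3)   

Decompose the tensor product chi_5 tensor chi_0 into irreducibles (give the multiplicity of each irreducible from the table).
chi_5 tensor chi_0 = chi_5 (all other irreducibles have multiplicity 0).

Working: The character of a tensor product is the pointwise product (chi_5 * chi_0)(C) = chi_5(C) * chi_0(C):
  {0}: (1)*(1), {1}: (exp(-I*pi/3))*(1), {2}: (exp(-2*I*pi/3))*(1), {3}: (-1)*(1), {4}: (exp(2*I*pi/3))*(1), {5}: (exp(I*pi/3))*(1)
so (chi_5 * chi_0) takes values
  {0} -> 1, {1} -> exp(-I*pi/3), {2} -> exp(-2*I*pi/3), {3} -> -1, {4} -> exp(2*I*pi/3), {5} -> exp(I*pi/3).
Now take the inner product of this character with each irreducible chi from the table, <chi_5*chi_0, chi> = (1/6) sum_C |C| (chi_5*chi_0)(C) conj(chi(C)):
  <chi_5*chi_0, chi_0> = (1/6)[1*(1)*conj(1) + 1*(exp(-I*pi/3))*conj(1) + 1*(exp(-2*I*pi/3))*conj(1) + 1*(-1)*conj(1) + 1*(exp(2*I*pi/3))*conj(1) + 1*(exp(I*pi/3))*conj(1)]
      = (1/6)[(1) + (exp(-I*pi/3)) + (exp(-2*I*pi/3)) + (-1) + (exp(2*I*pi/3)) + (exp(I*pi/3))] = 0/6 = 0
  <chi_5*chi_0, chi_1> = (1/6)[1*(1)*conj(1) + 1*(exp(-I*pi/3))*conj(exp(I*pi/3)) + 1*(exp(-2*I*pi/3))*conj(exp(2*I*pi/3)) + 1*(-1)*conj(-1) + 1*(exp(2*I*pi/3))*conj(exp(-2*I*pi/3)) + 1*(exp(I*pi/3))*conj(exp(-I*pi/3))]
      = (1/6)[(1) + (exp(-2*I*pi/3)) + (exp(2*I*pi/3)) + (1) + (exp(-2*I*pi/3)) + (exp(2*I*pi/3))] = 0/6 = 0
  <chi_5*chi_0, chi_2> = (1/6)[1*(1)*conj(1) + 1*(exp(-I*pi/3))*conj(exp(2*I*pi/3)) + 1*(exp(-2*I*pi/3))*conj(exp(-2*I*pi/3)) + 1*(-1)*conj(1) + 1*(exp(2*I*pi/3))*conj(exp(2*I*pi/3)) + 1*(exp(I*pi/3))*conj(exp(-2*I*pi/3))]
      = (1/6)[(1) + (-1) + (1) + (-1) + (1) + (-1)] = 0/6 = 0
  <chi_5*chi_0, chi_3> = (1/6)[1*(1)*conj(1) + 1*(exp(-I*pi/3))*conj(-1) + 1*(exp(-2*I*pi/3))*conj(1) + 1*(-1)*conj(-1) + 1*(exp(2*I*pi/3))*conj(1) + 1*(exp(I*pi/3))*conj(-1)]
      = (1/6)[(1) + (-exp(-I*pi/3)) + (exp(-2*I*pi/3)) + (1) + (exp(2*I*pi/3)) + (-exp(I*pi/3))] = 0/6 = 0
  <chi_5*chi_0, chi_4> = (1/6)[1*(1)*conj(1) + 1*(exp(-I*pi/3))*conj(exp(-2*I*pi/3)) + 1*(exp(-2*I*pi/3))*conj(exp(2*I*pi/3)) + 1*(-1)*conj(1) + 1*(exp(2*I*pi/3))*conj(exp(-2*I*pi/3)) + 1*(exp(I*pi/3))*conj(exp(2*I*pi/3))]
      = (1/6)[(1) + (exp(I*pi/3)) + (exp(2*I*pi/3)) + (-1) + (exp(-2*I*pi/3)) + (exp(-I*pi/3))] = 0/6 = 0
  <chi_5*chi_0, chi_5> = (1/6)[1*(1)*conj(1) + 1*(exp(-I*pi/3))*conj(exp(-I*pi/3)) + 1*(exp(-2*I*pi/3))*conj(exp(-2*I*pi/3)) + 1*(-1)*conj(-1) + 1*(exp(2*I*pi/3))*conj(exp(2*I*pi/3)) + 1*(exp(I*pi/3))*conj(exp(I*pi/3))]
      = (1/6)[(1) + (1) + (1) + (1) + (1) + (1)] = 6/6 = 1
(Exp terms are combined using exp(i*s)*conj(exp(i*t)) = exp(i*(s-t)), and sums of them are collapsed using the identity that for every m > 1 the m distinct m-th roots of unity sum to 0, e.g. 1 + exp(2*I*pi/3) + exp(-2*I*pi/3) = 0.)
Hence the multiplicities are chi_5: 1. Dimension check: dim(chi_5)*dim(chi_0) = 1*1 = 1 and sum (mult * dim) = 1*1 = 1.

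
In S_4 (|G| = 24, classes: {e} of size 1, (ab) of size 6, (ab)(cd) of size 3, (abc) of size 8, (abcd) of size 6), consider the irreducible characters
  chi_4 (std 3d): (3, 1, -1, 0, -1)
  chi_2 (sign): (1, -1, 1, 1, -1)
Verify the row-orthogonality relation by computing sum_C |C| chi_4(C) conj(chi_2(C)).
Sum = 0; so <chi_4, chi_2> = 0 (distinct irreducibles are orthogonal).

Compute term by term over conjugacy classes (|C| * chi_4(C) * conj(chi_2(C))):
  1*(3)*conj(1) + 6*(1)*conj(-1) + 3*(-1)*conj(1) + 8*(0)*conj(1) + 6*(-1)*conj(-1)
  = (3) + (-6) + (-3) + (0) + (6)
  = 0.
Dividing by |G| = 24 gives 0/24 = 0, matching the row-orthogonality relation <chi_4, chi_2> = [chi_4 = chi_2].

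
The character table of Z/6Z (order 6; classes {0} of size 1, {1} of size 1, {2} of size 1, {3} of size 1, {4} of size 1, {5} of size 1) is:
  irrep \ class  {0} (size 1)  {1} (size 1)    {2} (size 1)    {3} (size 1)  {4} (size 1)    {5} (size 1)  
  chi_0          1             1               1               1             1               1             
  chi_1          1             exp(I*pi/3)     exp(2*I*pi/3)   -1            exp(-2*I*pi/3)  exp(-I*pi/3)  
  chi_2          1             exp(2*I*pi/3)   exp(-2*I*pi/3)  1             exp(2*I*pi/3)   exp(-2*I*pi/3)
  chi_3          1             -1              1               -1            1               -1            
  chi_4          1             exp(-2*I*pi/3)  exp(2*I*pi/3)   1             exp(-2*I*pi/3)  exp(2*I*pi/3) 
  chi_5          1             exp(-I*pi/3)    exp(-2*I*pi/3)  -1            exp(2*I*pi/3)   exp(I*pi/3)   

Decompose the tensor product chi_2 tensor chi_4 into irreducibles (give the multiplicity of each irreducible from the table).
chi_2 tensor chi_4 = chi_0 (all other irreducibles have multiplicity 0).

Reasoning: The character of a tensor product is the pointwise product (chi_2 * chi_4)(C) = chi_2(C) * chi_4(C):
  {0}: (1)*(1), {1}: (exp(2*I*pi/3))*(exp(-2*I*pi/3)), {2}: (exp(-2*I*pi/3))*(exp(2*I*pi/3)), {3}: (1)*(1), {4}: (exp(2*I*pi/3))*(exp(-2*I*pi/3)), {5}: (exp(-2*I*pi/3))*(exp(2*I*pi/3))
so (chi_2 * chi_4) takes values
  {0} -> 1, {1} -> 1, {2} -> 1, {3} -> 1, {4} -> 1, {5} -> 1.
Now take the inner product of this character with each irreducible chi from the table, <chi_2*chi_4, chi> = (1/6) sum_C |C| (chi_2*chi_4)(C) conj(chi(C)):
  <chi_2*chi_4, chi_0> = (1/6)[1*(1)*conj(1) + 1*(1)*conj(1) + 1*(1)*conj(1) + 1*(1)*conj(1) + 1*(1)*conj(1) + 1*(1)*conj(1)]
      = (1/6)[(1) + (1) + (1) + (1) + (1) + (1)] = 6/6 = 1
  <chi_2*chi_4, chi_1> = (1/6)[1*(1)*conj(1) + 1*(1)*conj(exp(I*pi/3)) + 1*(1)*conj(exp(2*I*pi/3)) + 1*(1)*conj(-1) + 1*(1)*conj(exp(-2*I*pi/3)) + 1*(1)*conj(exp(-I*pi/3))]
      = (1/6)[(1) + (exp(-I*pi/3)) + (exp(-2*I*pi/3)) + (-1) + (exp(2*I*pi/3)) + (exp(I*pi/3))] = 0/6 = 0
  <chi_2*chi_4, chi_2> = (1/6)[1*(1)*conj(1) + 1*(1)*conj(exp(2*I*pi/3)) + 1*(1)*conj(exp(-2*I*pi/3)) + 1*(1)*conj(1) + 1*(1)*conj(exp(2*I*pi/3)) + 1*(1)*conj(exp(-2*I*pi/3))]
      = (1/6)[(1) + (exp(-2*I*pi/3)) + (exp(2*I*pi/3)) + (1) + (exp(-2*I*pi/3)) + (exp(2*I*pi/3))] = 0/6 = 0
  <chi_2*chi_4, chi_3> = (1/6)[1*(1)*conj(1) + 1*(1)*conj(-1) + 1*(1)*conj(1) + 1*(1)*conj(-1) + 1*(1)*conj(1) + 1*(1)*conj(-1)]
      = (1/6)[(1) + (-1) + (1) + (-1) + (1) + (-1)] = 0/6 = 0
  <chi_2*chi_4, chi_4> = (1/6)[1*(1)*conj(1) + 1*(1)*conj(exp(-2*I*pi/3)) + 1*(1)*conj(exp(2*I*pi/3)) + 1*(1)*conj(1) + 1*(1)*conj(exp(-2*I*pi/3)) + 1*(1)*conj(exp(2*I*pi/3))]
      = (1/6)[(1) + (exp(2*I*pi/3)) + (exp(-2*I*pi/3)) + (1) + (exp(2*I*pi/3)) + (exp(-2*I*pi/3))] = 0/6 = 0
  <chi_2*chi_4, chi_5> = (1/6)[1*(1)*conj(1) + 1*(1)*conj(exp(-I*pi/3)) + 1*(1)*conj(exp(-2*I*pi/3)) + 1*(1)*conj(-1) + 1*(1)*conj(exp(2*I*pi/3)) + 1*(1)*conj(exp(I*pi/3))]
      = (1/6)[(1) + (exp(I*pi/3)) + (exp(2*I*pi/3)) + (-1) + (exp(-2*I*pi/3)) + (exp(-I*pi/3))] = 0/6 = 0
(Exp terms are combined using exp(i*s)*conj(exp(i*t)) = exp(i*(s-t)), and sums of them are collapsed using the identity that for every m > 1 the m distinct m-th roots of unity sum to 0, e.g. 1 + exp(2*I*pi/3) + exp(-2*I*pi/3) = 0.)
Hence the multiplicities are chi_0: 1. Dimension check: dim(chi_2)*dim(chi_4) = 1*1 = 1 and sum (mult * dim) = 1*1 = 1.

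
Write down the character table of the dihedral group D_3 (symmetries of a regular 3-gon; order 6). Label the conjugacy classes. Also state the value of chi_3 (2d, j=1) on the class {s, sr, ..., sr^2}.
Conjugacy classes: {e} of size 1, {r^1, r^2} of size 2, {s, sr, ..., sr^2} of size 3.
Character table:
  irrep \ class              {e} (size 1)  {r^1, r^2} (size 2)  {s, sr, ..., sr^2} (size 3)
  chi_1 (triv)               1             1                    1                          
  chi_2 (sign: r->1, s->-1)  1             1                    -1                         
  chi_3 (2d, j=1)            2             -1                   0                          

Spot check: chi_3 (2d, j=1) on {s, sr, ..., sr^2} = 0.

Details: D_3 has order 2*3 = 6 with 3 conjugacy classes, hence 3 irreducibles. Sum of squared dims 1 + 1 + 4 = 6 = |G|. Linear characters come from the abelianisation; the 2-dimensional irreps have character r^k -> 2*cos(2*pi*j*k/3), reflections -> 0.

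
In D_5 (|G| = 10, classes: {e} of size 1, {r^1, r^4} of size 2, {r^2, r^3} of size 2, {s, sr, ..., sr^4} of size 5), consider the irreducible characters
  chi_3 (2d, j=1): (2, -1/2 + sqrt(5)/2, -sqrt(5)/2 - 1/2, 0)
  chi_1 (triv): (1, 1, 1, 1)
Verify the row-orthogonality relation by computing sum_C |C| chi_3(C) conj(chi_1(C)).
Sum = 0; so <chi_3, chi_1> = 0 (distinct irreducibles are orthogonal).

Working: Compute term by term over conjugacy classes (|C| * chi_3(C) * conj(chi_1(C))):
  1*(2)*conj(1) + 2*(-1/2 + sqrt(5)/2)*conj(1) + 2*(-sqrt(5)/2 - 1/2)*conj(1) + 5*(0)*conj(1)
  = (2) + (-1 + sqrt(5)) + (-sqrt(5) - 1) + (0)
  = 0.
Dividing by |G| = 10 gives 0/10 = 0, matching the row-orthogonality relation <chi_3, chi_1> = [chi_3 = chi_1].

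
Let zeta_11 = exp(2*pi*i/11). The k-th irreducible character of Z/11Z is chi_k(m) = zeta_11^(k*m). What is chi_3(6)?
chi_3(6) = zeta_11^18 = exp(-8*I*pi/11)

Solution. chi_3(6) = zeta_11^(3*6) = zeta_11^18. Since zeta_11^11 = 1, this equals zeta_11^7 = exp(2*pi*i*7/11) = exp(-8*I*pi/11).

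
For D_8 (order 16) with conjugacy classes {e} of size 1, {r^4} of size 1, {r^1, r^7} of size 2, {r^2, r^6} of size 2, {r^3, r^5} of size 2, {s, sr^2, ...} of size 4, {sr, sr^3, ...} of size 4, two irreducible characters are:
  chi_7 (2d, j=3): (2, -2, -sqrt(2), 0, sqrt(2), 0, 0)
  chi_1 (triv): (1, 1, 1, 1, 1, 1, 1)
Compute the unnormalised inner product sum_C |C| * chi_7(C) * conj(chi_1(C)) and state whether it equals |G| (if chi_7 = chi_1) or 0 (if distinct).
Sum = 0; so <chi_7, chi_1> = 0 (distinct irreducibles are orthogonal).

Proof sketch: Compute term by term over conjugacy classes (|C| * chi_7(C) * conj(chi_1(C))):
  1*(2)*conj(1) + 1*(-2)*conj(1) + 2*(-sqrt(2))*conj(1) + 2*(0)*conj(1) + 2*(sqrt(2))*conj(1) + 4*(0)*conj(1) + 4*(0)*conj(1)
  = (2) + (-2) + (-2*sqrt(2)) + (0) + (2*sqrt(2)) + (0) + (0)
  = 0.
Dividing by |G| = 16 gives 0/16 = 0, matching the row-orthogonality relation <chi_7, chi_1> = [chi_7 = chi_1].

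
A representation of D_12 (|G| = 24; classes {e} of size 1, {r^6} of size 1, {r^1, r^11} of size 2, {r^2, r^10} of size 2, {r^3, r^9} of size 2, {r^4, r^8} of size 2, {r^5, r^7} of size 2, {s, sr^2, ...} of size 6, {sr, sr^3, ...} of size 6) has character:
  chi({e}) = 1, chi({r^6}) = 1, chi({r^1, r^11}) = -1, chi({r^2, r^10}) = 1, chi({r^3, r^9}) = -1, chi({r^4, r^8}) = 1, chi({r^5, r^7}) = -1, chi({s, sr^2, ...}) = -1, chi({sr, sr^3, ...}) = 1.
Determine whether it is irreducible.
Irreducible: <chi, chi> = 1.

Argument: <chi, chi> = (1/|G|) sum_C |C| * |chi(C)|^2 = (1/24)[1*|1|^2 + 1*|1|^2 + 2*|-1|^2 + 2*|1|^2 + 2*|-1|^2 + 2*|1|^2 + 2*|-1|^2 + 6*|-1|^2 + 6*|1|^2]
  = (1/24)[(1) + (1) + (2) + (2) + (2) + (2) + (2) + (6) + (6)] = 24/24 = 1.
A character is irreducible iff <chi, chi> = 1, so this representation is irreducible.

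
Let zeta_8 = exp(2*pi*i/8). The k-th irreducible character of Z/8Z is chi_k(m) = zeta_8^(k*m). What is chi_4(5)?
chi_4(5) = zeta_8^20 = -1

Proof sketch: chi_4(5) = zeta_8^(4*5) = zeta_8^20. Since zeta_8^8 = 1, this equals zeta_8^4 = exp(2*pi*i*4/8) = -1.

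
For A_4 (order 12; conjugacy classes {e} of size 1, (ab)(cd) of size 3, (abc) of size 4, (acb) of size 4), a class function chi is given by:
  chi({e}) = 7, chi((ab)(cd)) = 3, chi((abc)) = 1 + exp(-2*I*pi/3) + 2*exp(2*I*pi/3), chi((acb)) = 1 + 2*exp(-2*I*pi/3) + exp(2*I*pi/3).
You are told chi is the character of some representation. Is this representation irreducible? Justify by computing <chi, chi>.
Not irreducible (reducible): <chi, chi> = 7 > 1.

Justification: <chi, chi> = (1/|G|) sum_C |C| * |chi(C)|^2 = (1/12)[1*|7|^2 + 3*|3|^2 + 4*|1 + exp(-2*I*pi/3) + 2*exp(2*I*pi/3)|^2 + 4*|1 + 2*exp(-2*I*pi/3) + exp(2*I*pi/3)|^2]
  = (1/12)[(49) + (27) + (4) + (4)] = 84/12 = 7.
(Exp terms are combined using exp(i*s)*conj(exp(i*t)) = exp(i*(s-t)), and sums of them are collapsed using the identity that for every m > 1 the m distinct m-th roots of unity sum to 0, e.g. 1 + exp(2*I*pi/3) + exp(-2*I*pi/3) = 0.)
A character is irreducible iff <chi, chi> = 1, so this representation is reducible.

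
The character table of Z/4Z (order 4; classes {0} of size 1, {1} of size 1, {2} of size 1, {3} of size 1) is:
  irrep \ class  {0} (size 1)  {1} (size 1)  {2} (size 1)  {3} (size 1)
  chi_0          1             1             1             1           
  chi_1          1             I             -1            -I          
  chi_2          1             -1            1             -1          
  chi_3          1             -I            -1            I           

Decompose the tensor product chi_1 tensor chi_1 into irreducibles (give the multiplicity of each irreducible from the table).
chi_1 tensor chi_1 = chi_2 (all other irreducibles have multiplicity 0).

Proof sketch: The character of a tensor product is the pointwise product (chi_1 * chi_1)(C) = chi_1(C) * chi_1(C):
  {0}: (1)*(1), {1}: (I)*(I), {2}: (-1)*(-1), {3}: (-I)*(-I)
so (chi_1 * chi_1) takes values
  {0} -> 1, {1} -> -1, {2} -> 1, {3} -> -1.
Now take the inner product of this character with each irreducible chi from the table, <chi_1*chi_1, chi> = (1/4) sum_C |C| (chi_1*chi_1)(C) conj(chi(C)):
  <chi_1*chi_1, chi_0> = (1/4)[1*(1)*conj(1) + 1*(-1)*conj(1) + 1*(1)*conj(1) + 1*(-1)*conj(1)]
      = (1/4)[(1) + (-1) + (1) + (-1)] = 0/4 = 0
  <chi_1*chi_1, chi_1> = (1/4)[1*(1)*conj(1) + 1*(-1)*conj(I) + 1*(1)*conj(-1) + 1*(-1)*conj(-I)]
      = (1/4)[(1) + (I) + (-1) + (-I)] = 0/4 = 0
  <chi_1*chi_1, chi_2> = (1/4)[1*(1)*conj(1) + 1*(-1)*conj(-1) + 1*(1)*conj(1) + 1*(-1)*conj(-1)]
      = (1/4)[(1) + (1) + (1) + (1)] = 4/4 = 1
  <chi_1*chi_1, chi_3> = (1/4)[1*(1)*conj(1) + 1*(-1)*conj(-I) + 1*(1)*conj(-1) + 1*(-1)*conj(I)]
      = (1/4)[(1) + (-I) + (-1) + (I)] = 0/4 = 0
(Exp terms are combined using exp(i*s)*conj(exp(i*t)) = exp(i*(s-t)), and sums of them are collapsed using the identity that for every m > 1 the m distinct m-th roots of unity sum to 0, e.g. 1 + exp(2*I*pi/3) + exp(-2*I*pi/3) = 0.)
Hence the multiplicities are chi_2: 1. Dimension check: dim(chi_1)*dim(chi_1) = 1*1 = 1 and sum (mult * dim) = 1*1 = 1.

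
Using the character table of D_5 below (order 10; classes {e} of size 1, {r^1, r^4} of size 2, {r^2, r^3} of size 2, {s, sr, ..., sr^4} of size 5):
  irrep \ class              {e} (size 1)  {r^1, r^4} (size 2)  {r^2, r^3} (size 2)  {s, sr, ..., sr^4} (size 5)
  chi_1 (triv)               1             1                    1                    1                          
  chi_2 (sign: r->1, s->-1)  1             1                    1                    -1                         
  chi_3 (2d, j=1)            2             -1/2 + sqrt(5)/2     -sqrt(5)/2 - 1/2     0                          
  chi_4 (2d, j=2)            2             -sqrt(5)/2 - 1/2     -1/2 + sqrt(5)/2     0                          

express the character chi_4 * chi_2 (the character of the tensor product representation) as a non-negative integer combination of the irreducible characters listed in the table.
chi_4 tensor chi_2 = chi_4 (all other irreducibles have multiplicity 0).

Why: The character of a tensor product is the pointwise product (chi_4 * chi_2)(C) = chi_4(C) * chi_2(C):
  {e}: (2)*(1), {r^1, r^4}: (-sqrt(5)/2 - 1/2)*(1), {r^2, r^3}: (-1/2 + sqrt(5)/2)*(1), {s, sr, ..., sr^4}: (0)*(-1)
so (chi_4 * chi_2) takes values
  {e} -> 2, {r^1, r^4} -> -sqrt(5)/2 - 1/2, {r^2, r^3} -> -1/2 + sqrt(5)/2, {s, sr, ..., sr^4} -> 0.
Now take the inner product of this character with each irreducible chi from the table, <chi_4*chi_2, chi> = (1/10) sum_C |C| (chi_4*chi_2)(C) conj(chi(C)):
  <chi_4*chi_2, chi_1> = (1/10)[1*(2)*conj(1) + 2*(-sqrt(5)/2 - 1/2)*conj(1) + 2*(-1/2 + sqrt(5)/2)*conj(1) + 5*(0)*conj(1)]
      = (1/10)[(2) + (-sqrt(5) - 1) + (-1 + sqrt(5)) + (0)] = 0/10 = 0
  <chi_4*chi_2, chi_2> = (1/10)[1*(2)*conj(1) + 2*(-sqrt(5)/2 - 1/2)*conj(1) + 2*(-1/2 + sqrt(5)/2)*conj(1) + 5*(0)*conj(-1)]
      = (1/10)[(2) + (-sqrt(5) - 1) + (-1 + sqrt(5)) + (0)] = 0/10 = 0
  <chi_4*chi_2, chi_3> = (1/10)[1*(2)*conj(2) + 2*(-sqrt(5)/2 - 1/2)*conj(-1/2 + sqrt(5)/2) + 2*(-1/2 + sqrt(5)/2)*conj(-sqrt(5)/2 - 1/2) + 5*(0)*conj(0)]
      = (1/10)[(4) + (-2) + (-2) + (0)] = 0/10 = 0
  <chi_4*chi_2, chi_4> = (1/10)[1*(2)*conj(2) + 2*(-sqrt(5)/2 - 1/2)*conj(-sqrt(5)/2 - 1/2) + 2*(-1/2 + sqrt(5)/2)*conj(-1/2 + sqrt(5)/2) + 5*(0)*conj(0)]
      = (1/10)[(4) + (sqrt(5) + 3) + (3 - sqrt(5)) + (0)] = 10/10 = 1
Hence the multiplicities are chi_4: 1. Dimension check: dim(chi_4)*dim(chi_2) = 2*1 = 2 and sum (mult * dim) = 1*2 = 2.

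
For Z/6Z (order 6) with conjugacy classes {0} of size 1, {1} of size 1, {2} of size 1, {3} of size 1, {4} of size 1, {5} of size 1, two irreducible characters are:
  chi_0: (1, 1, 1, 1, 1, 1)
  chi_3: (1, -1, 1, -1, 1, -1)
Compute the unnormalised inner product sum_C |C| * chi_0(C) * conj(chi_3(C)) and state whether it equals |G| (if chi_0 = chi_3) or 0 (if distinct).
Sum = 0; so <chi_0, chi_3> = 0 (distinct irreducibles are orthogonal).

Solution. Compute term by term over conjugacy classes (|C| * chi_0(C) * conj(chi_3(C))):
  1*(1)*conj(1) + 1*(1)*conj(-1) + 1*(1)*conj(1) + 1*(1)*conj(-1) + 1*(1)*conj(1) + 1*(1)*conj(-1)
  = (1) + (-1) + (1) + (-1) + (1) + (-1)
  = 0.
(Exp terms are combined using exp(i*s)*conj(exp(i*t)) = exp(i*(s-t)), and sums of them are collapsed using the identity that for every m > 1 the m distinct m-th roots of unity sum to 0, e.g. 1 + exp(2*I*pi/3) + exp(-2*I*pi/3) = 0.)
Dividing by |G| = 6 gives 0/6 = 0, matching the row-orthogonality relation <chi_0, chi_3> = [chi_0 = chi_3].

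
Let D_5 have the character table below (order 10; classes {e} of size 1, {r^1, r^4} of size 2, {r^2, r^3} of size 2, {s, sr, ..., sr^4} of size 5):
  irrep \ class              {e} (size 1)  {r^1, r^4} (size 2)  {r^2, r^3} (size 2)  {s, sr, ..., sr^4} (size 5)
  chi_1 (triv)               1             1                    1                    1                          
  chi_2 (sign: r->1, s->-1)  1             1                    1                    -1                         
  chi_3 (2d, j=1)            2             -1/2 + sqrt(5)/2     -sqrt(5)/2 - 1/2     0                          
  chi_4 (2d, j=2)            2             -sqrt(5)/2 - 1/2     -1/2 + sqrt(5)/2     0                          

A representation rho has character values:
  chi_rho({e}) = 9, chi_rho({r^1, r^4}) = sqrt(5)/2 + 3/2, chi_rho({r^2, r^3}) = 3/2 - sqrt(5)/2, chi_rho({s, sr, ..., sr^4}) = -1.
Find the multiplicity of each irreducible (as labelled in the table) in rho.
Multiplicities: chi_1: 1, chi_2: 2, chi_3: 2, chi_4: 1.

Details: Use <chi_rho, chi> = (1/|G|) sum_C |C| * chi_rho(C) * conj(chi(C)) with |G| = 10 for each irreducible chi in the table:
  <chi_rho, chi_1> = (1/10)[1*(9)*conj(1) + 2*(sqrt(5)/2 + 3/2)*conj(1) + 2*(3/2 - sqrt(5)/2)*conj(1) + 5*(-1)*conj(1)]
      = (1/10)[(9) + (sqrt(5) + 3) + (3 - sqrt(5)) + (-5)] = 10/10 = 1
  <chi_rho, chi_2> = (1/10)[1*(9)*conj(1) + 2*(sqrt(5)/2 + 3/2)*conj(1) + 2*(3/2 - sqrt(5)/2)*conj(1) + 5*(-1)*conj(-1)]
      = (1/10)[(9) + (sqrt(5) + 3) + (3 - sqrt(5)) + (5)] = 20/10 = 2
  <chi_rho, chi_3> = (1/10)[1*(9)*conj(2) + 2*(sqrt(5)/2 + 3/2)*conj(-1/2 + sqrt(5)/2) + 2*(3/2 - sqrt(5)/2)*conj(-sqrt(5)/2 - 1/2) + 5*(-1)*conj(0)]
      = (1/10)[(18) + (1 + sqrt(5)) + (1 - sqrt(5)) + (0)] = 20/10 = 2
  <chi_rho, chi_4> = (1/10)[1*(9)*conj(2) + 2*(sqrt(5)/2 + 3/2)*conj(-sqrt(5)/2 - 1/2) + 2*(3/2 - sqrt(5)/2)*conj(-1/2 + sqrt(5)/2) + 5*(-1)*conj(0)]
      = (1/10)[(18) + (-2*sqrt(5) - 4) + (-4 + 2*sqrt(5)) + (0)] = 10/10 = 1
Dimension check: dim(rho) = sum (mult * dim) = 1*1 + 2*1 + 2*2 + 1*2 = 9 = chi_rho(e) = 9.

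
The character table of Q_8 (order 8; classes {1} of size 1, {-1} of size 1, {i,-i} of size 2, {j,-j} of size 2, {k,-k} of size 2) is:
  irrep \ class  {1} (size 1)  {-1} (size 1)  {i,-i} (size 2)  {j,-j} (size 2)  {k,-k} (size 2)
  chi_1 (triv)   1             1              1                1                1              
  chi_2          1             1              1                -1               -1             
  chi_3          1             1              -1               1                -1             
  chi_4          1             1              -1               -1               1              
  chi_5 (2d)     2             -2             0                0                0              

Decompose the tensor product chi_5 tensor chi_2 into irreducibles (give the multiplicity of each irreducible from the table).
chi_5 tensor chi_2 = chi_5 (all other irreducibles have multiplicity 0).

Proof sketch: The character of a tensor product is the pointwise product (chi_5 * chi_2)(C) = chi_5(C) * chi_2(C):
  {1}: (2)*(1), {-1}: (-2)*(1), {i,-i}: (0)*(1), {j,-j}: (0)*(-1), {k,-k}: (0)*(-1)
so (chi_5 * chi_2) takes values
  {1} -> 2, {-1} -> -2, {i,-i} -> 0, {j,-j} -> 0, {k,-k} -> 0.
Now take the inner product of this character with each irreducible chi from the table, <chi_5*chi_2, chi> = (1/8) sum_C |C| (chi_5*chi_2)(C) conj(chi(C)):
  <chi_5*chi_2, chi_1> = (1/8)[1*(2)*conj(1) + 1*(-2)*conj(1) + 2*(0)*conj(1) + 2*(0)*conj(1) + 2*(0)*conj(1)]
      = (1/8)[(2) + (-2) + (0) + (0) + (0)] = 0/8 = 0
  <chi_5*chi_2, chi_2> = (1/8)[1*(2)*conj(1) + 1*(-2)*conj(1) + 2*(0)*conj(1) + 2*(0)*conj(-1) + 2*(0)*conj(-1)]
      = (1/8)[(2) + (-2) + (0) + (0) + (0)] = 0/8 = 0
  <chi_5*chi_2, chi_3> = (1/8)[1*(2)*conj(1) + 1*(-2)*conj(1) + 2*(0)*conj(-1) + 2*(0)*conj(1) + 2*(0)*conj(-1)]
      = (1/8)[(2) + (-2) + (0) + (0) + (0)] = 0/8 = 0
  <chi_5*chi_2, chi_4> = (1/8)[1*(2)*conj(1) + 1*(-2)*conj(1) + 2*(0)*conj(-1) + 2*(0)*conj(-1) + 2*(0)*conj(1)]
      = (1/8)[(2) + (-2) + (0) + (0) + (0)] = 0/8 = 0
  <chi_5*chi_2, chi_5> = (1/8)[1*(2)*conj(2) + 1*(-2)*conj(-2) + 2*(0)*conj(0) + 2*(0)*conj(0) + 2*(0)*conj(0)]
      = (1/8)[(4) + (4) + (0) + (0) + (0)] = 8/8 = 1
Hence the multiplicities are chi_5: 1. Dimension check: dim(chi_5)*dim(chi_2) = 2*1 = 2 and sum (mult * dim) = 1*2 = 2.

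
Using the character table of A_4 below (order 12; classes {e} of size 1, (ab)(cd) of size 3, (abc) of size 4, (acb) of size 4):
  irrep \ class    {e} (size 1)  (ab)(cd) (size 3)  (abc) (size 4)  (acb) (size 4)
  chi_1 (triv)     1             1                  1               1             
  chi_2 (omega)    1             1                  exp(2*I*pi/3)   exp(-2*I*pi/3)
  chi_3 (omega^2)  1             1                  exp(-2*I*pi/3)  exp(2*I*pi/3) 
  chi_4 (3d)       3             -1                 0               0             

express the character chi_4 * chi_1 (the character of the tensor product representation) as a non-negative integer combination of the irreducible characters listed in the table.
chi_4 tensor chi_1 = chi_4 (all other irreducibles have multiplicity 0).

Reasoning: The character of a tensor product is the pointwise product (chi_4 * chi_1)(C) = chi_4(C) * chi_1(C):
  {e}: (3)*(1), (ab)(cd): (-1)*(1), (abc): (0)*(1), (acb): (0)*(1)
so (chi_4 * chi_1) takes values
  {e} -> 3, (ab)(cd) -> -1, (abc) -> 0, (acb) -> 0.
Now take the inner product of this character with each irreducible chi from the table, <chi_4*chi_1, chi> = (1/12) sum_C |C| (chi_4*chi_1)(C) conj(chi(C)):
  <chi_4*chi_1, chi_1> = (1/12)[1*(3)*conj(1) + 3*(-1)*conj(1) + 4*(0)*conj(1) + 4*(0)*conj(1)]
      = (1/12)[(3) + (-3) + (0) + (0)] = 0/12 = 0
  <chi_4*chi_1, chi_2> = (1/12)[1*(3)*conj(1) + 3*(-1)*conj(1) + 4*(0)*conj(exp(2*I*pi/3)) + 4*(0)*conj(exp(-2*I*pi/3))]
      = (1/12)[(3) + (-3) + (0) + (0)] = 0/12 = 0
  <chi_4*chi_1, chi_3> = (1/12)[1*(3)*conj(1) + 3*(-1)*conj(1) + 4*(0)*conj(exp(-2*I*pi/3)) + 4*(0)*conj(exp(2*I*pi/3))]
      = (1/12)[(3) + (-3) + (0) + (0)] = 0/12 = 0
  <chi_4*chi_1, chi_4> = (1/12)[1*(3)*conj(3) + 3*(-1)*conj(-1) + 4*(0)*conj(0) + 4*(0)*conj(0)]
      = (1/12)[(9) + (3) + (0) + (0)] = 12/12 = 1
(Exp terms are combined using exp(i*s)*conj(exp(i*t)) = exp(i*(s-t)), and sums of them are collapsed using the identity that for every m > 1 the m distinct m-th roots of unity sum to 0, e.g. 1 + exp(2*I*pi/3) + exp(-2*I*pi/3) = 0.)
Hence the multiplicities are chi_4: 1. Dimension check: dim(chi_4)*dim(chi_1) = 3*1 = 3 and sum (mult * dim) = 1*3 = 3.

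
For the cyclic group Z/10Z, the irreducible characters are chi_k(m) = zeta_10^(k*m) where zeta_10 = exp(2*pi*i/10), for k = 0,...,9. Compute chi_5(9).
chi_5(9) = zeta_10^45 = -1

Reasoning: chi_5(9) = zeta_10^(5*9) = zeta_10^45. Since zeta_10^10 = 1, this equals zeta_10^5 = exp(2*pi*i*5/10) = -1.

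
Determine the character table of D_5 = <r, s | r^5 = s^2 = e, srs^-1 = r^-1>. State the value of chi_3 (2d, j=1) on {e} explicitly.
Conjugacy classes: {e} of size 1, {r^1, r^4} of size 2, {r^2, r^3} of size 2, {s, sr, ..., sr^4} of size 5.
Character table:
  irrep \ class              {e} (size 1)  {r^1, r^4} (size 2)  {r^2, r^3} (size 2)  {s, sr, ..., sr^4} (size 5)
  chi_1 (triv)               1             1                    1                    1                          
  chi_2 (sign: r->1, s->-1)  1             1                    1                    -1                         
  chi_3 (2d, j=1)            2             -1/2 + sqrt(5)/2     -sqrt(5)/2 - 1/2     0                          
  chi_4 (2d, j=2)            2             -sqrt(5)/2 - 1/2     -1/2 + sqrt(5)/2     0                          

Spot check: chi_3 (2d, j=1) on {e} = 2.

Justification: D_5 has order 2*5 = 10 with 4 conjugacy classes, hence 4 irreducibles. Sum of squared dims 1 + 1 + 4 + 4 = 10 = |G|. Linear characters come from the abelianisation; the 2-dimensional irreps have character r^k -> 2*cos(2*pi*j*k/5), reflections -> 0.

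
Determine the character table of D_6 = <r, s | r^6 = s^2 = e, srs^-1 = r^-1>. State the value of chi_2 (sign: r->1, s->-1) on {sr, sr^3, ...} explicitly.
Conjugacy classes: {e} of size 1, {r^3} of size 1, {r^1, r^5} of size 2, {r^2, r^4} of size 2, {s, sr^2, ...} of size 3, {sr, sr^3, ...} of size 3.
Character table:
  irrep \ class              {e} (size 1)  {r^3} (size 1)  {r^1, r^5} (size 2)  {r^2, r^4} (size 2)  {s, sr^2, ...} (size 3)  {sr, sr^3, ...} (size 3)
  chi_1 (triv)               1             1               1                    1                    1                        1                       
  chi_2 (sign: r->1, s->-1)  1             1               1                    1                    -1                       -1                      
  chi_3 (r->-1, s->1)        1             -1              -1                   1                    1                        -1                      
  chi_4 (r->-1, s->-1)       1             -1              -1                   1                    -1                       1                       
  chi_5 (2d, j=1)            2             -2              1                    -1                   0                        0                       
  chi_6 (2d, j=2)            2             2               -1                   -1                   0                        0                       

Spot check: chi_2 (sign: r->1, s->-1) on {sr, sr^3, ...} = -1.

Justification: D_6 has order 2*6 = 12 with 6 conjugacy classes, hence 6 irreducibles. Sum of squared dims 1 + 1 + 1 + 1 + 4 + 4 = 12 = |G|. Linear characters come from the abelianisation; the 2-dimensional irreps have character r^k -> 2*cos(2*pi*j*k/6), reflections -> 0.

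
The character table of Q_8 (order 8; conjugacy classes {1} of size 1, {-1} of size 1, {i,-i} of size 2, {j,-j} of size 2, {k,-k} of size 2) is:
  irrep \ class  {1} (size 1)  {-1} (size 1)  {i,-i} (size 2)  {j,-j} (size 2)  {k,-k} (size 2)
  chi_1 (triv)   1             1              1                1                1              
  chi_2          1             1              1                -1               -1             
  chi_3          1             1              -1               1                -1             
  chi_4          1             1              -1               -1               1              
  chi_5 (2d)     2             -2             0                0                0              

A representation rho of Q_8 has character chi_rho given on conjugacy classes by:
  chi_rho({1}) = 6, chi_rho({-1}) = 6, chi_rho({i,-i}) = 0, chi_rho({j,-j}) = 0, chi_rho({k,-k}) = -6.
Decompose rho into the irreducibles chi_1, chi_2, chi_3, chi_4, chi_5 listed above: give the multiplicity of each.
Multiplicities: chi_1: 0, chi_2: 3, chi_3: 3, chi_4: 0, chi_5: 0.

Details: Use <chi_rho, chi> = (1/|G|) sum_C |C| * chi_rho(C) * conj(chi(C)) with |G| = 8 for each irreducible chi in the table:
  <chi_rho, chi_1> = (1/8)[1*(6)*conj(1) + 1*(6)*conj(1) + 2*(0)*conj(1) + 2*(0)*conj(1) + 2*(-6)*conj(1)]
      = (1/8)[(6) + (6) + (0) + (0) + (-12)] = 0/8 = 0
  <chi_rho, chi_2> = (1/8)[1*(6)*conj(1) + 1*(6)*conj(1) + 2*(0)*conj(1) + 2*(0)*conj(-1) + 2*(-6)*conj(-1)]
      = (1/8)[(6) + (6) + (0) + (0) + (12)] = 24/8 = 3
  <chi_rho, chi_3> = (1/8)[1*(6)*conj(1) + 1*(6)*conj(1) + 2*(0)*conj(-1) + 2*(0)*conj(1) + 2*(-6)*conj(-1)]
      = (1/8)[(6) + (6) + (0) + (0) + (12)] = 24/8 = 3
  <chi_rho, chi_4> = (1/8)[1*(6)*conj(1) + 1*(6)*conj(1) + 2*(0)*conj(-1) + 2*(0)*conj(-1) + 2*(-6)*conj(1)]
      = (1/8)[(6) + (6) + (0) + (0) + (-12)] = 0/8 = 0
  <chi_rho, chi_5> = (1/8)[1*(6)*conj(2) + 1*(6)*conj(-2) + 2*(0)*conj(0) + 2*(0)*conj(0) + 2*(-6)*conj(0)]
      = (1/8)[(12) + (-12) + (0) + (0) + (0)] = 0/8 = 0
Dimension check: dim(rho) = sum (mult * dim) = 0*1 + 3*1 + 3*1 + 0*1 + 0*2 = 6 = chi_rho(e) = 6.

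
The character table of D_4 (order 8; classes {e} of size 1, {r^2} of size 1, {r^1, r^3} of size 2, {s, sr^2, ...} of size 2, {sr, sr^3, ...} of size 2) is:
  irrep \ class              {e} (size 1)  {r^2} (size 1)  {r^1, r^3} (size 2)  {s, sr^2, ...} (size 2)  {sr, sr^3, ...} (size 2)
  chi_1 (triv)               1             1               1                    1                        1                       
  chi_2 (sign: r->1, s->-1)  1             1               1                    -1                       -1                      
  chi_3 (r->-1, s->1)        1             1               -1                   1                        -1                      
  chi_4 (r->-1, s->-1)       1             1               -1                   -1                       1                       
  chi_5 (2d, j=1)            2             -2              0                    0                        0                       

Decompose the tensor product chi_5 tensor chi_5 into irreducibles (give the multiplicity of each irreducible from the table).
chi_5 tensor chi_5 = chi_1 + chi_2 + chi_3 + chi_4 (all other irreducibles have multiplicity 0).

Reasoning: The character of a tensor product is the pointwise product (chi_5 * chi_5)(C) = chi_5(C) * chi_5(C):
  {e}: (2)*(2), {r^2}: (-2)*(-2), {r^1, r^3}: (0)*(0), {s, sr^2, ...}: (0)*(0), {sr, sr^3, ...}: (0)*(0)
so (chi_5 * chi_5) takes values
  {e} -> 4, {r^2} -> 4, {r^1, r^3} -> 0, {s, sr^2, ...} -> 0, {sr, sr^3, ...} -> 0.
Now take the inner product of this character with each irreducible chi from the table, <chi_5*chi_5, chi> = (1/8) sum_C |C| (chi_5*chi_5)(C) conj(chi(C)):
  <chi_5*chi_5, chi_1> = (1/8)[1*(4)*conj(1) + 1*(4)*conj(1) + 2*(0)*conj(1) + 2*(0)*conj(1) + 2*(0)*conj(1)]
      = (1/8)[(4) + (4) + (0) + (0) + (0)] = 8/8 = 1
  <chi_5*chi_5, chi_2> = (1/8)[1*(4)*conj(1) + 1*(4)*conj(1) + 2*(0)*conj(1) + 2*(0)*conj(-1) + 2*(0)*conj(-1)]
      = (1/8)[(4) + (4) + (0) + (0) + (0)] = 8/8 = 1
  <chi_5*chi_5, chi_3> = (1/8)[1*(4)*conj(1) + 1*(4)*conj(1) + 2*(0)*conj(-1) + 2*(0)*conj(1) + 2*(0)*conj(-1)]
      = (1/8)[(4) + (4) + (0) + (0) + (0)] = 8/8 = 1
  <chi_5*chi_5, chi_4> = (1/8)[1*(4)*conj(1) + 1*(4)*conj(1) + 2*(0)*conj(-1) + 2*(0)*conj(-1) + 2*(0)*conj(1)]
      = (1/8)[(4) + (4) + (0) + (0) + (0)] = 8/8 = 1
  <chi_5*chi_5, chi_5> = (1/8)[1*(4)*conj(2) + 1*(4)*conj(-2) + 2*(0)*conj(0) + 2*(0)*conj(0) + 2*(0)*conj(0)]
      = (1/8)[(8) + (-8) + (0) + (0) + (0)] = 0/8 = 0
Hence the multiplicities are chi_1: 1, chi_2: 1, chi_3: 1, chi_4: 1. Dimension check: dim(chi_5)*dim(chi_5) = 2*2 = 4 and sum (mult * dim) = 1*1 + 1*1 + 1*1 + 1*1 = 4.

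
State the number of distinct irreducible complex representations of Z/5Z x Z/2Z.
10

Proof sketch: The number of irreducible complex representations of a finite group equals its number of conjugacy classes. Z/5Z x Z/2Z is abelian of order 10, so every element is its own conjugacy class: 10 classes, so Z/5Z x Z/2Z (order 10) has exactly 10 irreducible complex representations.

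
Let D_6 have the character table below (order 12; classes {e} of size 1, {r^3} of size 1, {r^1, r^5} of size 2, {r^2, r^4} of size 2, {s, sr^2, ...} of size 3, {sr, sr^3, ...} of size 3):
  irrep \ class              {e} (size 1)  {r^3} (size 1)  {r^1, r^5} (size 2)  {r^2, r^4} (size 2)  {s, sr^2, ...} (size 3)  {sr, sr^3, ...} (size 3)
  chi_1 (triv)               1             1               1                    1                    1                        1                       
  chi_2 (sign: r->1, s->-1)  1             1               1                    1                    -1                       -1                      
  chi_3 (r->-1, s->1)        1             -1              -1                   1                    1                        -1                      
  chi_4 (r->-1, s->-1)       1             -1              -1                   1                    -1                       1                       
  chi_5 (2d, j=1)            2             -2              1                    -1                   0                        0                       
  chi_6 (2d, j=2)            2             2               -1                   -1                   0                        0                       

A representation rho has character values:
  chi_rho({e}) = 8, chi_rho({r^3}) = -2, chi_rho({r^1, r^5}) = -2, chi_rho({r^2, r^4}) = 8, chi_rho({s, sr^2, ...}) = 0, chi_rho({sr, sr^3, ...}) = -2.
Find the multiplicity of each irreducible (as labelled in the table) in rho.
Multiplicities: chi_1: 1, chi_2: 2, chi_3: 3, chi_4: 2, chi_5: 0, chi_6: 0.

Solution. Use <chi_rho, chi> = (1/|G|) sum_C |C| * chi_rho(C) * conj(chi(C)) with |G| = 12 for each irreducible chi in the table:
  <chi_rho, chi_1> = (1/12)[1*(8)*conj(1) + 1*(-2)*conj(1) + 2*(-2)*conj(1) + 2*(8)*conj(1) + 3*(0)*conj(1) + 3*(-2)*conj(1)]
      = (1/12)[(8) + (-2) + (-4) + (16) + (0) + (-6)] = 12/12 = 1
  <chi_rho, chi_2> = (1/12)[1*(8)*conj(1) + 1*(-2)*conj(1) + 2*(-2)*conj(1) + 2*(8)*conj(1) + 3*(0)*conj(-1) + 3*(-2)*conj(-1)]
      = (1/12)[(8) + (-2) + (-4) + (16) + (0) + (6)] = 24/12 = 2
  <chi_rho, chi_3> = (1/12)[1*(8)*conj(1) + 1*(-2)*conj(-1) + 2*(-2)*conj(-1) + 2*(8)*conj(1) + 3*(0)*conj(1) + 3*(-2)*conj(-1)]
      = (1/12)[(8) + (2) + (4) + (16) + (0) + (6)] = 36/12 = 3
  <chi_rho, chi_4> = (1/12)[1*(8)*conj(1) + 1*(-2)*conj(-1) + 2*(-2)*conj(-1) + 2*(8)*conj(1) + 3*(0)*conj(-1) + 3*(-2)*conj(1)]
      = (1/12)[(8) + (2) + (4) + (16) + (0) + (-6)] = 24/12 = 2
  <chi_rho, chi_5> = (1/12)[1*(8)*conj(2) + 1*(-2)*conj(-2) + 2*(-2)*conj(1) + 2*(8)*conj(-1) + 3*(0)*conj(0) + 3*(-2)*conj(0)]
      = (1/12)[(16) + (4) + (-4) + (-16) + (0) + (0)] = 0/12 = 0
  <chi_rho, chi_6> = (1/12)[1*(8)*conj(2) + 1*(-2)*conj(2) + 2*(-2)*conj(-1) + 2*(8)*conj(-1) + 3*(0)*conj(0) + 3*(-2)*conj(0)]
      = (1/12)[(16) + (-4) + (4) + (-16) + (0) + (0)] = 0/12 = 0
Dimension check: dim(rho) = sum (mult * dim) = 1*1 + 2*1 + 3*1 + 2*1 + 0*2 + 0*2 = 8 = chi_rho(e) = 8.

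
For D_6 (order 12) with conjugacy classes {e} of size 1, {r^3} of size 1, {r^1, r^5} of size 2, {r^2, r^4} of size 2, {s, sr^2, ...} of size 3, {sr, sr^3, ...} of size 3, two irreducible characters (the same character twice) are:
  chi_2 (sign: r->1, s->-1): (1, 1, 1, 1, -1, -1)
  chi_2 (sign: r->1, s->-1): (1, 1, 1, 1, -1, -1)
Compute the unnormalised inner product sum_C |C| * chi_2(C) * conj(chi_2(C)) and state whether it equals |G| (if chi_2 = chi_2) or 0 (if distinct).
Sum = 12 = |G| = 12; so <chi_2, chi_2> = 1 (norm-1 confirms irreducibility).

Details: Compute term by term over conjugacy classes (|C| * chi_2(C) * conj(chi_2(C))):
  1*(1)*conj(1) + 1*(1)*conj(1) + 2*(1)*conj(1) + 2*(1)*conj(1) + 3*(-1)*conj(-1) + 3*(-1)*conj(-1)
  = (1) + (1) + (2) + (2) + (3) + (3)
  = 12.
Dividing by |G| = 12 gives 12/12 = 1, matching the row-orthogonality relation <chi_2, chi_2> = [chi_2 = chi_2].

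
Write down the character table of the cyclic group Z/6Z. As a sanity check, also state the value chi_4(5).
Character table of Z/6Z (irreps indexed chi_0,...,chi_5 with chi_k(m) = zeta_6^(k*m), zeta_6 = exp(2*pi*i/6)):
  irrep \ class  {0} (size 1)  {1} (size 1)    {2} (size 1)    {3} (size 1)  {4} (size 1)    {5} (size 1)  
  chi_0          1             1               1               1             1               1             
  chi_1          1             exp(I*pi/3)     exp(2*I*pi/3)   -1            exp(-2*I*pi/3)  exp(-I*pi/3)  
  chi_2          1             exp(2*I*pi/3)   exp(-2*I*pi/3)  1             exp(2*I*pi/3)   exp(-2*I*pi/3)
  chi_3          1             -1              1               -1            1               -1            
  chi_4          1             exp(-2*I*pi/3)  exp(2*I*pi/3)   1             exp(-2*I*pi/3)  exp(2*I*pi/3) 
  chi_5          1             exp(-I*pi/3)    exp(-2*I*pi/3)  -1            exp(2*I*pi/3)   exp(I*pi/3)   

Spot check: chi_4(5) = zeta_6^(4*5) = zeta_6^20 = exp(2*I*pi/3).

Working: Z/6Z is abelian, so all 6 irreducible complex representations are 1-dimensional. They are given by chi_k(m) = zeta_6^(k*m) for k = 0,...,5. Row orthogonality: sum_m chi_k(m) conj(chi_l(m)) = 6 * [k = l].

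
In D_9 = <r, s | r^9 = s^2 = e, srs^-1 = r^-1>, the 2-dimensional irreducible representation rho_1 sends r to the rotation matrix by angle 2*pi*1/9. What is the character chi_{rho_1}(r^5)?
chi_{rho_1}(r^5) = 2*cos(2*pi*1*5/9) = -2*cos(pi/9)

Why: rho_1(r^5) is rotation by angle 2*pi*1*5/9, whose trace is 2*cos(2*pi*1*5/9) = -2*cos(pi/9).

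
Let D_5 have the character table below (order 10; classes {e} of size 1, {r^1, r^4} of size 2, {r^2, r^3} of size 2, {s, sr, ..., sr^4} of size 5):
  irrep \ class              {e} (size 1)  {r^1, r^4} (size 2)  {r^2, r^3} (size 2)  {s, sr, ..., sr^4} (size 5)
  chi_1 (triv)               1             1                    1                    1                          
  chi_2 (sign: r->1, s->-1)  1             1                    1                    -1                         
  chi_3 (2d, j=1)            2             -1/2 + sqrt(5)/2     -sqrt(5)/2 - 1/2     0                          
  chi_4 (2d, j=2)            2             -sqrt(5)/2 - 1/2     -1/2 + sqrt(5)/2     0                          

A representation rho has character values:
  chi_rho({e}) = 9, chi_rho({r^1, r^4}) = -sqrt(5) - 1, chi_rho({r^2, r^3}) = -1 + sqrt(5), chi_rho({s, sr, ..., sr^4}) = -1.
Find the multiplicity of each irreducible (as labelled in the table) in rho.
Multiplicities: chi_1: 0, chi_2: 1, chi_3: 1, chi_4: 3.

Why: Use <chi_rho, chi> = (1/|G|) sum_C |C| * chi_rho(C) * conj(chi(C)) with |G| = 10 for each irreducible chi in the table:
  <chi_rho, chi_1> = (1/10)[1*(9)*conj(1) + 2*(-sqrt(5) - 1)*conj(1) + 2*(-1 + sqrt(5))*conj(1) + 5*(-1)*conj(1)]
      = (1/10)[(9) + (-2*sqrt(5) - 2) + (-2 + 2*sqrt(5)) + (-5)] = 0/10 = 0
  <chi_rho, chi_2> = (1/10)[1*(9)*conj(1) + 2*(-sqrt(5) - 1)*conj(1) + 2*(-1 + sqrt(5))*conj(1) + 5*(-1)*conj(-1)]
      = (1/10)[(9) + (-2*sqrt(5) - 2) + (-2 + 2*sqrt(5)) + (5)] = 10/10 = 1
  <chi_rho, chi_3> = (1/10)[1*(9)*conj(2) + 2*(-sqrt(5) - 1)*conj(-1/2 + sqrt(5)/2) + 2*(-1 + sqrt(5))*conj(-sqrt(5)/2 - 1/2) + 5*(-1)*conj(0)]
      = (1/10)[(18) + (-4) + (-4) + (0)] = 10/10 = 1
  <chi_rho, chi_4> = (1/10)[1*(9)*conj(2) + 2*(-sqrt(5) - 1)*conj(-sqrt(5)/2 - 1/2) + 2*(-1 + sqrt(5))*conj(-1/2 + sqrt(5)/2) + 5*(-1)*conj(0)]
      = (1/10)[(18) + (2*sqrt(5) + 6) + (6 - 2*sqrt(5)) + (0)] = 30/10 = 3
Dimension check: dim(rho) = sum (mult * dim) = 0*1 + 1*1 + 1*2 + 3*2 = 9 = chi_rho(e) = 9.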